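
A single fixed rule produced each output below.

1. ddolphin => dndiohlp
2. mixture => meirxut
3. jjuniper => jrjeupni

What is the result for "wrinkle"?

werlikn

The pattern: take characters alternately from the front and the back (1st, last, 2nd, 2nd-last, ...).
On "wrinkle" that produces "werlikn".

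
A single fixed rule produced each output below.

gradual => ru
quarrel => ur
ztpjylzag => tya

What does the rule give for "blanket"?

The transformation: keep one character in every 3, starting at position 2 (positions 2nd, 5th, 8th, ...).
So "blanket" becomes "lk".

lk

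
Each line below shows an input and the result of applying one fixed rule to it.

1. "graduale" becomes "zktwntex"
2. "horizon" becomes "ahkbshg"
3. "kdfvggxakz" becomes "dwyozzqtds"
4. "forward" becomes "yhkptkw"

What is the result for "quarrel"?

jntkkxe

What's happening: shift every letter 7 places backward in the alphabet (wrapping around).
Doing the same to "quarrel": "jntkkxe".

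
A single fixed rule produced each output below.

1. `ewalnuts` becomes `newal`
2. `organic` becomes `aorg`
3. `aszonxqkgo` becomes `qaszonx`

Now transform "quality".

Rule — delete the last 3 characters, then move the last character to the front.
Applying both steps to "quality": "qual", then "lqua".

lqua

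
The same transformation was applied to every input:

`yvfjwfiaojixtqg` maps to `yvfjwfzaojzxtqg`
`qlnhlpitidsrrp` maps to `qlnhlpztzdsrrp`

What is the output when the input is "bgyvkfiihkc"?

bgyvkfzzhkc

Rule — replace every "i" with "z".
On "bgyvkfiihkc" that produces "bgyvkfzzhkc".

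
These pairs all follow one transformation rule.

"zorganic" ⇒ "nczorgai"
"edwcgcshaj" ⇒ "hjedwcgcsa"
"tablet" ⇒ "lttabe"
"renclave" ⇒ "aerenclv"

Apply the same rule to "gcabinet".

In each case the input is transformed by: move the last 2 characters to the front (rotate right by 2), then swap the first and last characters.
Applying that to "gcabinet" gives "ntgcabie".

ntgcabie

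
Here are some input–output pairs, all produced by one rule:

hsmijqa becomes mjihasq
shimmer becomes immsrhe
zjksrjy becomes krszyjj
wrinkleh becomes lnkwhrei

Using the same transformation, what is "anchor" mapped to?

ocharn

In each case the input is transformed by: take characters alternately from the front and the back (1st, last, 2nd, 2nd-last, ...), then move the last 3 characters to the front (rotate right by 3).
Starting from "anchor": after the first operation, "arnoch"; after the second, "ocharn".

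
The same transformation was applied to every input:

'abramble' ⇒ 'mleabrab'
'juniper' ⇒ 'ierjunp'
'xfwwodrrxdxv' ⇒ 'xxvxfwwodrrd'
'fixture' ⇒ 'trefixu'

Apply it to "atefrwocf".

wcfatefro

Rule — move the last 3 characters to the front (rotate right by 3), then swap the first and last characters.
Working it through for "atefrwocf": intermediate "ocfatefrw", final "wcfatefro".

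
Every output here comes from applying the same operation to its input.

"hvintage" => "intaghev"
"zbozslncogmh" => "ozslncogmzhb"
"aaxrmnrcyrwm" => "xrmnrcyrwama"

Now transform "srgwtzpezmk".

gwtzpezmskr

Each output is the input with this applied: swap the first and last characters, then move the first 2 characters to the end (rotate left by 2).
For "srgwtzpezmk", step one produces "krgwtzpezms"; step two turns that into "gwtzpezmskr".
(Check on "hvintage": → "evintagh" → "intaghev" ✓)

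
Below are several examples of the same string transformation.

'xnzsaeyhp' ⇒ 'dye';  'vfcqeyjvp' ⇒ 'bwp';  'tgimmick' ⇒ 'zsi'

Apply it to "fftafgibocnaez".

lgoik

The pattern: keep one character in every 3, starting at position 1 (positions 1st, 4th, 7th, ...), then shift every letter 6 places forward in the alphabet (wrapping around).
Applying both steps to "fftafgibocnaez": "faice", then "lgoik".
(Check on "vfcqeyjvp": → "vqj" → "bwp" ✓)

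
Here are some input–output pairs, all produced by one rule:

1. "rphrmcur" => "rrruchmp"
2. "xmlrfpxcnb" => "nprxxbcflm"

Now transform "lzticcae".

iltzacce

Each output is the input with this applied: sort the characters into alphabetical order, then swap the front and back halves of the string.
Working it through for "lzticcae": intermediate "acceiltz", final "iltzacce".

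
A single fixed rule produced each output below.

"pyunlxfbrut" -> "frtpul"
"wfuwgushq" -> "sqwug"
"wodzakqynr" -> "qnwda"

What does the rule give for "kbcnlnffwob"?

fwbkcl

What's happening: keep every other character starting from the first (positions 1st, 3rd, 5th, ...), then move the first 3 characters to the end (rotate left by 3).
"kbcnlnffwob" → "kclfwb" → "fwbkcl".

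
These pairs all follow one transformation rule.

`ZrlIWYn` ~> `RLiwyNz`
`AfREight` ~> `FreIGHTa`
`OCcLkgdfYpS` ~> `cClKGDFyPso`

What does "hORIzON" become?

oriZonH

Looking at the pairs, the operation is to move the first character to the end, then flip the case of every letter.
Working it through for "hORIzON": intermediate "ORIzONh", final "oriZonH".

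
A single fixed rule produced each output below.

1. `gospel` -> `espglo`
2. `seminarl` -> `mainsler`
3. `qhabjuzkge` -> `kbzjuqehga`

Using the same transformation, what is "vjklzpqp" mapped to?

Looking at the pairs, the operation is to take characters alternately from the front and the back (1st, last, 2nd, 2nd-last, ...), then swap the front and back halves of the string.
Doing the same to "vjklzpqp": "kplzvpjq".

kplzvpjq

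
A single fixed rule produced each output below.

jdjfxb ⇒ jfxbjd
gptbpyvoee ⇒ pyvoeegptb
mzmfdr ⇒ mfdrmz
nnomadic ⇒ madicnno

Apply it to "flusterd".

Rule — move the last character to the front, then swap the front and back halves of the string.
"flusterd" → "dfluster" → "sterdflu".

sterdflu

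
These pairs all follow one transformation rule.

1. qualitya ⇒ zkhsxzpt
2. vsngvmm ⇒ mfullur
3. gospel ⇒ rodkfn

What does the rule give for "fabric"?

aqhbez

What's happening: move the first 2 characters to the end (rotate left by 2), then shift every letter 1 place backward in the alphabet (wrapping around).
Starting from "fabric": after the first operation, "bricfa"; after the second, "aqhbez".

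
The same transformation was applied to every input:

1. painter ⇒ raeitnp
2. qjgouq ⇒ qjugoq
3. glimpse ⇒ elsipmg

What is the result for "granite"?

ertaing

What's happening: take characters alternately from the front and the back (1st, last, 2nd, 2nd-last, ...), then move the first character to the end.
For "granite", step one produces "gertain"; step two turns that into "ertaing".
(Check on "painter": → "praeitn" → "raeitnp" ✓)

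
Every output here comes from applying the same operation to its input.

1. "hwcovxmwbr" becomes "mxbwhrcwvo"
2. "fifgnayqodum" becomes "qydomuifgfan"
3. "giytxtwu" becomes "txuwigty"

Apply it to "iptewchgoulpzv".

What's happening: swap the front and back halves of the string, then swap each adjacent pair of characters (1↔2, 3↔4, ...).
"iptewchgoulpzv" → "goulpzviptewch" → "ogluzpivtpwehc".
(Check on "fifgnayqodum": → "yqodumfifgna" → "qydomuifgfan" ✓)

ogluzpivtpwehc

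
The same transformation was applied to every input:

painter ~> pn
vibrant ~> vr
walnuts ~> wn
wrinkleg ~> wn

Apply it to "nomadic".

Looking at the pairs, the operation is to move the last 2 characters to the front (rotate right by 2), then keep one character in every 3, starting at position 3 (positions 3rd, 6th, 9th, ...).
For "nomadic", step one produces "icnomad"; step two turns that into "na".
(Check on "painter": → "erpaint" → "pn" ✓)

na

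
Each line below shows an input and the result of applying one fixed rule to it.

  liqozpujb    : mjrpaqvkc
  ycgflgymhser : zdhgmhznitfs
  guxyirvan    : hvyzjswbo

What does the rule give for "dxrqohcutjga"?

What's happening: shift every letter 1 place forward in the alphabet (wrapping around).
On "dxrqohcutjga" that produces "eysrpidvukhb".

eysrpidvukhb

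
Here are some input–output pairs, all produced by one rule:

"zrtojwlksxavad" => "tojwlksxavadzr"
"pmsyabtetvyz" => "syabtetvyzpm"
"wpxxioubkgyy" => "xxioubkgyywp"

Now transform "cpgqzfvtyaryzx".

The rule is to move the first 2 characters to the end (rotate left by 2).
Doing the same to "cpgqzfvtyaryzx": "gqzfvtyaryzxcp".

gqzfvtyaryzxcp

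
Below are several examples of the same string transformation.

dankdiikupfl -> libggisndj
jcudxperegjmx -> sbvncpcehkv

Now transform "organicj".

eylgah

The rule is to shift every letter 2 places backward in the alphabet (wrapping around), then delete the first 2 characters.
Doing the same to "organicj": "eylgah".
(Check on "jcudxperegjmx": → "hasbvncpcehkv" → "sbvncpcehkv" ✓)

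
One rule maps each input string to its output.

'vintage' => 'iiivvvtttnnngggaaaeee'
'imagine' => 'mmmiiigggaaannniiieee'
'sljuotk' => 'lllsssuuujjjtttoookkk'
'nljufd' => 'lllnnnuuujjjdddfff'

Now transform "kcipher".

ccckkkpppiiieeehhhrrr

The pattern: swap each adjacent pair of characters (1↔2, 3↔4, ...), then repeat every character 3 times.
Working it through for "kcipher": intermediate "ckpiehr", final "ccckkkpppiiieeehhhrrr".
(Check on "sljuotk": → "lsujtok" → "lllsssuuujjjtttoookkk" ✓)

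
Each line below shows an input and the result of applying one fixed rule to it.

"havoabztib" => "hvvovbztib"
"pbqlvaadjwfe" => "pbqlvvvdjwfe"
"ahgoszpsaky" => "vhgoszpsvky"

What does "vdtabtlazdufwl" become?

The transformation: replace every "a" with "v".
Applying that to "vdtabtlazdufwl" gives "vdtvbtlvzdufwl".

vdtvbtlvzdufwl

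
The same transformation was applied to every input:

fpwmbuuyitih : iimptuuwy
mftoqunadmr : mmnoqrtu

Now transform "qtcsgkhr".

Each output is the input with this applied: sort the characters into alphabetical order, then delete the first 3 characters.
Working it through for "qtcsgkhr": intermediate "cghkqrst", final "kqrst".

kqrst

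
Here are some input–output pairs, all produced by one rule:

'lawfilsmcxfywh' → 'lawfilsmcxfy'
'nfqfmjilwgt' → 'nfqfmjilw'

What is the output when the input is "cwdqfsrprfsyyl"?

cwdqfsrprfsy

In each case the input is transformed by: delete the last 2 characters.
On "cwdqfsrprfsyyl" that produces "cwdqfsrprfsy".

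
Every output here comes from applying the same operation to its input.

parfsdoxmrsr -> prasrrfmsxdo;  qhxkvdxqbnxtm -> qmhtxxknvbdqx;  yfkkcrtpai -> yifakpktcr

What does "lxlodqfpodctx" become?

lxxtlcoddoqpf

The pattern: take characters alternately from the front and the back (1st, last, 2nd, 2nd-last, ...).
Doing the same to "lxlodqfpodctx": "lxxtlcoddoqpf".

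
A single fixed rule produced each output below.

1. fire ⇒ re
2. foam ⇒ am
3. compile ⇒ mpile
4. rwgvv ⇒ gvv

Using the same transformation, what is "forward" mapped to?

Rule — delete the first 2 characters.
"forward" → "rward".

rward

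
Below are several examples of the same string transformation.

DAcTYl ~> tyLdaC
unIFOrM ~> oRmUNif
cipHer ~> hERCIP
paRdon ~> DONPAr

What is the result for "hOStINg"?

The pattern: flip the case of every letter, then move the last 3 characters to the front (rotate right by 3).
"hOStINg" → "HosTinG" → "inGHosT".

inGHosT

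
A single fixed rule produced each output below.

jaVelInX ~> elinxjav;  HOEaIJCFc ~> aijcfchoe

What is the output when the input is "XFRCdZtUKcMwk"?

cdztukcmwkxfr

Rule — move the first 3 characters to the end (rotate left by 3), then convert every letter to lowercase.
"XFRCdZtUKcMwk" → "CdZtUKcMwkXFR" → "cdztukcmwkxfr".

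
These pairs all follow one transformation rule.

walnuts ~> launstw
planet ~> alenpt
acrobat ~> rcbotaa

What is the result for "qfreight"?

rfiehgqt

Each output is the input with this applied: move the first character to the end, then swap each adjacent pair of characters (1↔2, 3↔4, ...).
For "qfreight", step one produces "freightq"; step two turns that into "rfiehgqt".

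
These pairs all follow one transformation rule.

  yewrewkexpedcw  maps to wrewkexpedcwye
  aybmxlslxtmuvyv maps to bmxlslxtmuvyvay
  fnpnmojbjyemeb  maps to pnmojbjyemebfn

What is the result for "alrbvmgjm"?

rbvmgjmal

The pattern: move the first 2 characters to the end (rotate left by 2).
"alrbvmgjm" → "rbvmgjmal".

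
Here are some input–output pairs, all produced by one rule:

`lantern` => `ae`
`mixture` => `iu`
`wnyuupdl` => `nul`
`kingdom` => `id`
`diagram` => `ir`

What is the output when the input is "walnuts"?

The transformation: keep one character in every 3, starting at position 2 (positions 2nd, 5th, 8th, ...).
Applying that to "walnuts" gives "au".

au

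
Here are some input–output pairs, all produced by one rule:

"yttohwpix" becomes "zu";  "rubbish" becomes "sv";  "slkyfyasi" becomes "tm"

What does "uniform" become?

The transformation: shift every letter 1 place forward in the alphabet (wrapping around), then keep only the first 2 characters.
For "uniform", step one produces "vojgpsn"; step two turns that into "vo".

vo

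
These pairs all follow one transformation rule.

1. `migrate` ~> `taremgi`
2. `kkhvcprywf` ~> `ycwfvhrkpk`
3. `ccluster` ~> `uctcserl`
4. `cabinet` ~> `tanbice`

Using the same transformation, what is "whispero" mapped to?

weshripo

The rule is to sort the characters into reverse alphabetical order, then take characters alternately from the front and the back (1st, last, 2nd, 2nd-last, ...).
For "whispero", step one produces "wsrpoihe"; step two turns that into "weshripo".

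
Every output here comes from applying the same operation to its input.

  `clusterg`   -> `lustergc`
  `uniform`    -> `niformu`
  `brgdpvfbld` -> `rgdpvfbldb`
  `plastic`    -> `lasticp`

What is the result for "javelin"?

What's happening: move the first character to the end.
"javelin" → "avelinj".

avelinj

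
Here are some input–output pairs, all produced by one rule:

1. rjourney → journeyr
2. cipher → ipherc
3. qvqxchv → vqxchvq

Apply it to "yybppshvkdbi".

What's happening: move the first character to the end.
Applying that to "yybppshvkdbi" gives "ybppshvkdbiy".

ybppshvkdbiy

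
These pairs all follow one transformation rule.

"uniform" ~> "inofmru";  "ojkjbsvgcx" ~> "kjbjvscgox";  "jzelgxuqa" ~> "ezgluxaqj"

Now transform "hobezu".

bozehu

The transformation: move the first character to the end, then swap each adjacent pair of characters (1↔2, 3↔4, ...).
For "hobezu", step one produces "obezuh"; step two turns that into "bozehu".
(Check on "uniform": → "niformu" → "inofmru" ✓)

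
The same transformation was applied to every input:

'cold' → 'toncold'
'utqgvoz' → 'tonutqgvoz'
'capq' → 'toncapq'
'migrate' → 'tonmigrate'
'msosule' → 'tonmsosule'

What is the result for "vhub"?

The transformation: prepend "ton".
For "vhub" the result is "tonvhub".

tonvhub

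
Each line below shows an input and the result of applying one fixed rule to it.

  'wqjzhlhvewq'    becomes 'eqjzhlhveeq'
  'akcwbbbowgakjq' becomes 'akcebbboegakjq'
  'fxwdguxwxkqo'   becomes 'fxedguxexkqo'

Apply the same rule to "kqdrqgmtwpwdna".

The rule is to replace every "w" with "e".
"kqdrqgmtwpwdna" → "kqdrqgmtepedna".

kqdrqgmtepedna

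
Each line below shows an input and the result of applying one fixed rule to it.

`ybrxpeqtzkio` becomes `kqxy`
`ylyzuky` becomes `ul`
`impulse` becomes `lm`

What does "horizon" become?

The pattern: reverse the string, then keep one character in every 3, starting at position 3 (positions 3rd, 6th, 9th, ...).
Working it through for "horizon": intermediate "noziroh", final "zo".
(Check on "ybrxpeqtzkio": → "oikztqepxrby" → "kqxy" ✓)

zo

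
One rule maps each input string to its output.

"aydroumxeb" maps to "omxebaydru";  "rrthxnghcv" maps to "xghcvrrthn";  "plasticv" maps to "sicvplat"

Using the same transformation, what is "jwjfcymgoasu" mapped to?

ygoasujwjfcm

The transformation: swap the front and back halves of the string, then swap the first and last characters.
"jwjfcymgoasu" → "mgoasujwjfcy" → "ygoasujwjfcm".
(Check on "plasticv": → "ticvplas" → "sicvplat" ✓)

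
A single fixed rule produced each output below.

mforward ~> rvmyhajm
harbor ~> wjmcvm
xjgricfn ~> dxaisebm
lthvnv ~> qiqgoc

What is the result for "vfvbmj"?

wheqaq

What's happening: swap the front and back halves of the string, then shift every letter 5 places backward in the alphabet (wrapping around).
Applying that to "vfvbmj" gives "wheqaq".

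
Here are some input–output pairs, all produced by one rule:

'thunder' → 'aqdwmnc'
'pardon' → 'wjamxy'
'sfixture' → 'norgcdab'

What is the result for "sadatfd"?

Rule — shift every letter 9 places forward in the alphabet (wrapping around), then swap the first and last characters.
Working it through for "sadatfd": intermediate "bjmjcom", final "mjmjcob".
(Check on "thunder": → "cqdwmna" → "aqdwmnc" ✓)

mjmjcob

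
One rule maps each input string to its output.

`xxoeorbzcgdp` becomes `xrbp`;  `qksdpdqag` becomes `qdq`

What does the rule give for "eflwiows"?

eow

Rule — swap each adjacent pair of characters (1↔2, 3↔4, ...), then keep one character in every 3, starting at position 2 (positions 2nd, 5th, 8th, ...).
On "eflwiows": the first step gives "fewloisw", and the second then gives "eow".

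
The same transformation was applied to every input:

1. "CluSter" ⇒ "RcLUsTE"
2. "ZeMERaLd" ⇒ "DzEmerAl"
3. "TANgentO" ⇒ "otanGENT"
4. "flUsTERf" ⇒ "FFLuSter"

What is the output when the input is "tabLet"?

TTABlE

What's happening: move the last character to the front, then flip the case of every letter.
"tabLet" → "TTABlE".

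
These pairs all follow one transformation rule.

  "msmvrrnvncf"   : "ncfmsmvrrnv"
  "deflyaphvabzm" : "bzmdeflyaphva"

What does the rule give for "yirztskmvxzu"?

Rule — move the last 3 characters to the front (rotate right by 3).
So "yirztskmvxzu" becomes "xzuyirztskmv".

xzuyirztskmv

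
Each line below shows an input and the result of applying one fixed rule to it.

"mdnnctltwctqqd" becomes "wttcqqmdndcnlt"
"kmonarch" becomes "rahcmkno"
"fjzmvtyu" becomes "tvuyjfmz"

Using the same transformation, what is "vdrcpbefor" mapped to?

Looking at the pairs, the operation is to swap the front and back halves of the string, then swap each adjacent pair of characters (1↔2, 3↔4, ...).
So "vdrcpbefor" becomes "ebofvrrdpc".

ebofvrrdpc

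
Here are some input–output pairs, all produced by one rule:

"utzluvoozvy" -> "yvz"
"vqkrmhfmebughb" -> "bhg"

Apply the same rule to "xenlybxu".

uxb

The pattern: reverse the string, then keep only the first 3 characters.
On "xenlybxu": the first step gives "uxbylnex", and the second then gives "uxb".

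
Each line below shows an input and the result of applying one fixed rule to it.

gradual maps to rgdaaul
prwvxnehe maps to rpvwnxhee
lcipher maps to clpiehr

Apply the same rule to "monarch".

In each case the input is transformed by: swap each adjacent pair of characters (1↔2, 3↔4, ...).
"monarch" → "omancrh".

omancrh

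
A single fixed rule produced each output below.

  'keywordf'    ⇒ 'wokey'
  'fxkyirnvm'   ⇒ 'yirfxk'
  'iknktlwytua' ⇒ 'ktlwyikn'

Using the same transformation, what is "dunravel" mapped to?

radun

The transformation: delete the last 3 characters, then move the first 3 characters to the end (rotate left by 3).
For "dunravel", step one produces "dunra"; step two turns that into "radun".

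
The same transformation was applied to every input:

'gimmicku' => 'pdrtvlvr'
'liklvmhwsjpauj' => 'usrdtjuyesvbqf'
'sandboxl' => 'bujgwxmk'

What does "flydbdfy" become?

ohuohmmk

The pattern: take characters alternately from the front and the back (1st, last, 2nd, 2nd-last, ...), then shift every letter 9 places forward in the alphabet (wrapping around).
So "flydbdfy" becomes "ohuohmmk".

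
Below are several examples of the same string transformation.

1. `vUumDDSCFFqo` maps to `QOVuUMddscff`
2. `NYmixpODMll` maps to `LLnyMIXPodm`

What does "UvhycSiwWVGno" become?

NOuVHYCsIWwvg

The transformation: flip the case of every letter, then move the last 2 characters to the front (rotate right by 2).
Working it through for "UvhycSiwWVGno": intermediate "uVHYCsIWwvgNO", final "NOuVHYCsIWwvg".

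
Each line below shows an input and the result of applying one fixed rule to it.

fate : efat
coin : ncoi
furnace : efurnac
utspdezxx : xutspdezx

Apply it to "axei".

Rule — move the last character to the front.
For "axei" the result is "iaxe".

iaxe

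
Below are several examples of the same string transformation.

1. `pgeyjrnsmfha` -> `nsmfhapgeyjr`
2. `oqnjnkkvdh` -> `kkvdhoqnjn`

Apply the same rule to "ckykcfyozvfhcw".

ozvfhcwckykcfy

The rule is to swap the front and back halves of the string.
Doing the same to "ckykcfyozvfhcw": "ozvfhcwckykcfy".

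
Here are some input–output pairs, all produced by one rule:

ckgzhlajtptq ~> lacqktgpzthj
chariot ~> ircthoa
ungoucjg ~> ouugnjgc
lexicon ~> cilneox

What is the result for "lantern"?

What's happening: take characters alternately from the front and the back (1st, last, 2nd, 2nd-last, ...), then move the last 2 characters to the front (rotate right by 2).
"lantern" → "lnarnet" → "etlnarn".

etlnarn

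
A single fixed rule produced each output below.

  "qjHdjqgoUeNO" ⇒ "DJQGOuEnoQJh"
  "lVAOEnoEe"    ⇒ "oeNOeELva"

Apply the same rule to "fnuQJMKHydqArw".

qjmkhYDQaRWFNU

The transformation: move the first 3 characters to the end (rotate left by 3), then flip the case of every letter.
For "fnuQJMKHydqArw", step one produces "QJMKHydqArwfnu"; step two turns that into "qjmkhYDQaRWFNU".
(Check on "qjHdjqgoUeNO": → "djqgoUeNOqjH" → "DJQGOuEnoQJh" ✓)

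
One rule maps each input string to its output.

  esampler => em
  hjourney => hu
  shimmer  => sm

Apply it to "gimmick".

Rule — keep one character in every 3, starting at position 1 (positions 1st, 4th, 7th, ...), then delete the last character.
On "gimmick": the first step gives "gmk", and the second then gives "gm".

gm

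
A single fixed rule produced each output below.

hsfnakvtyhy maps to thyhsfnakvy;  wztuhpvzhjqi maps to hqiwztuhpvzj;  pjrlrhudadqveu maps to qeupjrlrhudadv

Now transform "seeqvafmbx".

The pattern: move the last 3 characters to the front (rotate right by 3), then swap the first and last characters.
"seeqvafmbx" → "mbxseeqvaf" → "fbxseeqvam".
(Check on "wztuhpvzhjqi": → "jqiwztuhpvzh" → "hqiwztuhpvzj" ✓)

fbxseeqvam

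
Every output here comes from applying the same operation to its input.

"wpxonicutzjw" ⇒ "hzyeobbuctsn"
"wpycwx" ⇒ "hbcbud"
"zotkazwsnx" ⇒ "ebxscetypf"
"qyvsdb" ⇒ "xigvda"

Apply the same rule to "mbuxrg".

The pattern: shift every letter 5 places forward in the alphabet (wrapping around), then swap the front and back halves of the string.
On "mbuxrg": the first step gives "rgzcwl", and the second then gives "cwlrgz".

cwlrgz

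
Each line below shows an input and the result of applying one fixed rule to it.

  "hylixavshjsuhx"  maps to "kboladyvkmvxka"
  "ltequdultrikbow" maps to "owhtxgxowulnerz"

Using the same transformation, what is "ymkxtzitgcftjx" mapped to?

In each case the input is transformed by: shift every letter 3 places forward in the alphabet (wrapping around).
On "ymkxtzitgcftjx" that produces "bpnawclwjfiwma".

bpnawclwjfiwma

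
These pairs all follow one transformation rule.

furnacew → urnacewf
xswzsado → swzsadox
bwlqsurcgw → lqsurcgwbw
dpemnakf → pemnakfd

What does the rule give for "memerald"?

emeraldm

The rule is to move the last 3 characters to the front (rotate right by 3), then swap the front and back halves of the string.
"memerald" → "aldmemer" → "emeraldm".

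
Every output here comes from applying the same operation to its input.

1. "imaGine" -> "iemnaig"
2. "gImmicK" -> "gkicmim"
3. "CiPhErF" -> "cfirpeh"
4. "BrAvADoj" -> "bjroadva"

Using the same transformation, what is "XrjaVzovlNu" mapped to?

xurnjlavvoz

The pattern: take characters alternately from the front and the back (1st, last, 2nd, 2nd-last, ...), then convert every letter to lowercase.
Applying that to "XrjaVzovlNu" gives "xurnjlavvoz".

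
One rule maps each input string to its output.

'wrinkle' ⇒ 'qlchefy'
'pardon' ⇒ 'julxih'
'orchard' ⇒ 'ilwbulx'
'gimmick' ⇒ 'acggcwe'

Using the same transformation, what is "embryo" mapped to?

Looking at the pairs, the operation is to shift every letter 6 places backward in the alphabet (wrapping around).
So "embryo" becomes "ygvlsi".

ygvlsi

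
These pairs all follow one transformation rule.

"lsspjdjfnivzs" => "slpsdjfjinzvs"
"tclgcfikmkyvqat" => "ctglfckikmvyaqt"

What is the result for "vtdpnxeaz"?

tvpdxnaez

Each output is the input with this applied: swap each adjacent pair of characters (1↔2, 3↔4, ...).
Doing the same to "vtdpnxeaz": "tvpdxnaez".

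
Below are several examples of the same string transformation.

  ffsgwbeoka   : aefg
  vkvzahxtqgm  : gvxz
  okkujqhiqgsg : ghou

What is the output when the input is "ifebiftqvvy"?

bitv

The transformation: keep one character in every 3, starting at position 1 (positions 1st, 4th, 7th, ...), then sort the characters into alphabetical order.
"ifebiftqvvy" → "ibtv" → "bitv".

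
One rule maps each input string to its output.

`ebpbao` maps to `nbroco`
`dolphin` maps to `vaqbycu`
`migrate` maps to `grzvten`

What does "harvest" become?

In each case the input is transformed by: move the last 2 characters to the front (rotate right by 2), then shift every letter 13 places forward in the alphabet (wrapping around) — i.e. ROT13.
For "harvest", step one produces "stharve"; step two turns that into "fguneir".

fguneir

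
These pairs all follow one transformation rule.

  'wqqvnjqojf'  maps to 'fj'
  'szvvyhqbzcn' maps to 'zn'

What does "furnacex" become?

xe

The pattern: swap each adjacent pair of characters (1↔2, 3↔4, ...), then keep only the last 2 characters.
Doing the same to "furnacex": "xe".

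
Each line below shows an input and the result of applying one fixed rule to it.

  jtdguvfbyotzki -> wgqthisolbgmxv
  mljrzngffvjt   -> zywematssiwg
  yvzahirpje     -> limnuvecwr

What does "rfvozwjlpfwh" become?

Looking at the pairs, the operation is to shift every letter 13 places forward in the alphabet (wrapping around) — i.e. ROT13.
"rfvozwjlpfwh" → "esibmjwycsju".

esibmjwycsju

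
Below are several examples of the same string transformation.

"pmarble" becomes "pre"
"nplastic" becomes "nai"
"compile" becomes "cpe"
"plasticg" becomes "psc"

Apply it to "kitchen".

The pattern: keep one character in every 3, starting at position 1 (positions 1st, 4th, 7th, ...).
Applying that to "kitchen" gives "kcn".

kcn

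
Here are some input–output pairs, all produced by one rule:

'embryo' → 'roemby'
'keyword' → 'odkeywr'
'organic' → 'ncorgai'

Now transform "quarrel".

rlquare

Rule — move the last 2 characters to the front (rotate right by 2), then swap the first and last characters.
So "quarrel" becomes "rlquare".
(Check on "organic": → "icorgan" → "ncorgai" ✓)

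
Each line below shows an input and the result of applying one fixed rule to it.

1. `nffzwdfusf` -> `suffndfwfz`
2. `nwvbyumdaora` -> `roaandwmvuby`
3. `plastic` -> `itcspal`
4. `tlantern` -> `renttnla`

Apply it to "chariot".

Rule — move the last 2 characters to the front (rotate right by 2), then take characters alternately from the front and the back (1st, last, 2nd, 2nd-last, ...).
For "chariot" the result is "oitrcah".

oitrcah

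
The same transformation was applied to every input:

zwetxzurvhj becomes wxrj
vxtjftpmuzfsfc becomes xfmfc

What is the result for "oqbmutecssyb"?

What's happening: keep one character in every 3, starting at position 2 (positions 2nd, 5th, 8th, ...).
On "oqbmutecssyb" that produces "qucy".

qucy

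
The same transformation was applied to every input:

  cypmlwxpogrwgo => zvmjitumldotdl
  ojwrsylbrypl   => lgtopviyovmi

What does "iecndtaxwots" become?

fbzkaqxutlqp

Looking at the pairs, the operation is to shift every letter 3 places backward in the alphabet (wrapping around).
Applying that to "iecndtaxwots" gives "fbzkaqxutlqp".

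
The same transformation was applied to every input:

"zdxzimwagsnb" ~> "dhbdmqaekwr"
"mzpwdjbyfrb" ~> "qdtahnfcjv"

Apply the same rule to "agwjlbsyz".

ekanpfwc

What's happening: shift every letter 4 places forward in the alphabet (wrapping around), then delete the last character.
On "agwjlbsyz": the first step gives "ekanpfwcd", and the second then gives "ekanpfwc".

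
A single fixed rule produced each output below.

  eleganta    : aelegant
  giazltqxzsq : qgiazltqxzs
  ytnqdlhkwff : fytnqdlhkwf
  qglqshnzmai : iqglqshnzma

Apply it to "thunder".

Each output is the input with this applied: move the last character to the front.
"thunder" → "rthunde".

rthunde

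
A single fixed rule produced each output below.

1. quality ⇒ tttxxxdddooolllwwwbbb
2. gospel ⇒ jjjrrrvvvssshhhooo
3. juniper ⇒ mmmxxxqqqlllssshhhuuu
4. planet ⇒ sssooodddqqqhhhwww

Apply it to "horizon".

In each case the input is transformed by: shift every letter 3 places forward in the alphabet (wrapping around), then repeat every character 3 times.
On "horizon": the first step gives "krulcrq", and the second then gives "kkkrrruuulllcccrrrqqq".

kkkrrruuulllcccrrrqqq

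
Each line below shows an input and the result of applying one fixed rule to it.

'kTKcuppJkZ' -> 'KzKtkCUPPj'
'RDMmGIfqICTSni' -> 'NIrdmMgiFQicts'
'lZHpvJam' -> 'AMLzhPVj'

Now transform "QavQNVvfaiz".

IZqAVqnvVFA

The rule is to move the last 2 characters to the front (rotate right by 2), then flip the case of every letter.
Starting from "QavQNVvfaiz": after the first operation, "izQavQNVvfa"; after the second, "IZqAVqnvVFA".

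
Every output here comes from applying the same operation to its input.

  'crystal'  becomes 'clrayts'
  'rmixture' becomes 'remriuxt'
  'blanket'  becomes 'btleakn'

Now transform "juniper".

jruenpi

The rule is to take characters alternately from the front and the back (1st, last, 2nd, 2nd-last, ...).
Applying that to "juniper" gives "jruenpi".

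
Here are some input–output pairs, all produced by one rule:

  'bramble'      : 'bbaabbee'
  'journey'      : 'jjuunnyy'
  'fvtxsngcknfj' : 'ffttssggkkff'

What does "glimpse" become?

Rule — keep every other character starting from the first (positions 1st, 3rd, 5th, ...), then double every character.
Working it through for "glimpse": intermediate "gipe", final "ggiippee".

ggiippee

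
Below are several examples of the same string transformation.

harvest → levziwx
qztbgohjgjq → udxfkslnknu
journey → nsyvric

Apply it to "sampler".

weqtpiv

The transformation: shift every letter 4 places forward in the alphabet (wrapping around).
So "sampler" becomes "weqtpiv".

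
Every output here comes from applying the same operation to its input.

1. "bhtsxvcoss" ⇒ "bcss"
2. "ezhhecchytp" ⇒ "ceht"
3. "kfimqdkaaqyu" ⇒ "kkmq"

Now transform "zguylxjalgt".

gjyz

Rule — keep one character in every 3, starting at position 1 (positions 1st, 4th, 7th, ...), then sort the characters into alphabetical order.
For "zguylxjalgt", step one produces "zyjg"; step two turns that into "gjyz".
(Check on "ezhhecchytp": → "ehct" → "ceht" ✓)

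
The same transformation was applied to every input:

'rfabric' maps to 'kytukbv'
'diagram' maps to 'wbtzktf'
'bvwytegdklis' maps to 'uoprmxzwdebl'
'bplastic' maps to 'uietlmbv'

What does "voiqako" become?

ohbjtdh

What's happening: shift every letter 7 places backward in the alphabet (wrapping around).
For "voiqako" the result is "ohbjtdh".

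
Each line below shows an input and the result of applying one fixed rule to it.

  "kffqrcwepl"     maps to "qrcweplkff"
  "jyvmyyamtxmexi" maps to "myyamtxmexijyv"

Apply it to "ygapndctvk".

pndctvkyga

The pattern: move the first 3 characters to the end (rotate left by 3).
Doing the same to "ygapndctvk": "pndctvkyga".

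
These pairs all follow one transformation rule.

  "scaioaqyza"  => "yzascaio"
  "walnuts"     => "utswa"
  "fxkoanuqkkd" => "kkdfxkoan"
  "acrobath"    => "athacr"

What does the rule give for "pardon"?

What's happening: move the last 3 characters to the front (rotate right by 3), then delete the last 2 characters.
For "pardon", step one produces "donpar"; step two turns that into "donp".

donp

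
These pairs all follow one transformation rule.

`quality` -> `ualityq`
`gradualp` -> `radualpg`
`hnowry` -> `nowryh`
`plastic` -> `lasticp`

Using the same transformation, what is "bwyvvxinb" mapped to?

wyvvxinbb

Looking at the pairs, the operation is to move the first character to the end.
So "bwyvvxinb" becomes "wyvvxinbb".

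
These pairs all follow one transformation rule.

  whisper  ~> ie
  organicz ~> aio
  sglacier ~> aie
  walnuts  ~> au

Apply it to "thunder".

ue

Rule — swap the first and last characters, then keep only the vowels.
On "thunder": the first step gives "rhundet", and the second then gives "ue".
(Check on "whisper": → "rhispew" → "ie" ✓)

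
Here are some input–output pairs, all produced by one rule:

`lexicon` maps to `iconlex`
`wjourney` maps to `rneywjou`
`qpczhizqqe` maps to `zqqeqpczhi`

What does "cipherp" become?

herpcip

In each case the input is transformed by: move the last 3 characters to the front (rotate right by 3), then move the last character to the front.
Working it through for "cipherp": intermediate "erpciph", final "herpcip".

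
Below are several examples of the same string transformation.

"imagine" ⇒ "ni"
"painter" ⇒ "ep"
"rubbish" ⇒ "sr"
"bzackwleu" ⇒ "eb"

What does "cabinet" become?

The pattern: swap the first and last characters, then keep only the last 2 characters.
So "cabinet" becomes "ec".
(Check on "imagine": → "emagini" → "ni" ✓)

ec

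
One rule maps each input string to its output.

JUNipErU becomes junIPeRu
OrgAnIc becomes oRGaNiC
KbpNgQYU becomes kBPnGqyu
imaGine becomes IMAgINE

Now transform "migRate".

The pattern: flip the case of every letter.
For "migRate" the result is "MIGrATE".

MIGrATE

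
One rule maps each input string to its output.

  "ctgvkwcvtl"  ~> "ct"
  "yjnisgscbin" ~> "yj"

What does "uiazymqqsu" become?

Each output is the input with this applied: keep only the first 2 characters.
On "uiazymqqsu" that produces "ui".

ui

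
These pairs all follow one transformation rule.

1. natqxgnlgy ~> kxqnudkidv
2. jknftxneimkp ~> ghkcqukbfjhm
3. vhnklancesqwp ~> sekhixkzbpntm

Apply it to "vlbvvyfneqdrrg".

siyssvckbnaood

What's happening: shift every letter 3 places backward in the alphabet (wrapping around).
For "vlbvvyfneqdrrg" the result is "siyssvckbnaood".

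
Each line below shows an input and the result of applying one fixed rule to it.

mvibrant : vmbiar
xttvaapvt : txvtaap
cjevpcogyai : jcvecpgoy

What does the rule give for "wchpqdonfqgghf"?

What's happening: delete the last 2 characters, then swap each adjacent pair of characters (1↔2, 3↔4, ...).
Applying both steps to "wchpqdonfqgghf": "wchpqdonfqgg", then "cwphdqnoqfgg".

cwphdqnoqfgg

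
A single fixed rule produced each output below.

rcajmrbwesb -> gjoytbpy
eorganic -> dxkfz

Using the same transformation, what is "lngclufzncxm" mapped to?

The pattern: shift every letter 3 places backward in the alphabet (wrapping around), then delete the first 3 characters.
Starting from "lngclufzncxm": after the first operation, "ikdzircwkzuj"; after the second, "zircwkzuj".

zircwkzuj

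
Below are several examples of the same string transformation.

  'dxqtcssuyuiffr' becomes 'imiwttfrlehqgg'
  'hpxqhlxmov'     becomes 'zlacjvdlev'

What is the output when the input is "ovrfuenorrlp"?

bcffzdcjftis

Rule — swap the front and back halves of the string, then shift every letter 12 places backward in the alphabet (wrapping around).
Applying both steps to "ovrfuenorrlp": "norrlpovrfue", then "bcffzdcjftis".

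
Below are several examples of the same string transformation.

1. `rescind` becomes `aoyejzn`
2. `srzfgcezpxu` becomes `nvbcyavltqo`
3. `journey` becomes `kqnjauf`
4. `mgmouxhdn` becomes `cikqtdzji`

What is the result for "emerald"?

Rule — move the first character to the end, then shift every letter 4 places backward in the alphabet (wrapping around).
For "emerald", step one produces "meralde"; step two turns that into "ianwhza".

ianwhza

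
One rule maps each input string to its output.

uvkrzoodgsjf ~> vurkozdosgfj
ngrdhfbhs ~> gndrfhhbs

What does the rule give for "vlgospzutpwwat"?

lvogpsuzptwwta

The pattern: swap each adjacent pair of characters (1↔2, 3↔4, ...).
On "vlgospzutpwwat" that produces "lvogpsuzptwwta".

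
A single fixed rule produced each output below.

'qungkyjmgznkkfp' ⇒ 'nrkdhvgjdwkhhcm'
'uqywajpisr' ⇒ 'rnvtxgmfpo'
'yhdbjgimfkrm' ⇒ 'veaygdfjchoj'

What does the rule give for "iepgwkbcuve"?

fbmdthyzrsb

What's happening: shift every letter 3 places backward in the alphabet (wrapping around).
Doing the same to "iepgwkbcuve": "fbmdthyzrsb".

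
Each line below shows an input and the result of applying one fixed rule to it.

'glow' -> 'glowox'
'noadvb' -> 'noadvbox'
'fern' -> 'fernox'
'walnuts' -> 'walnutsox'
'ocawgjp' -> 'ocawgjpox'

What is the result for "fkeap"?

The rule is to append "ox".
So "fkeap" becomes "fkeapox".

fkeapox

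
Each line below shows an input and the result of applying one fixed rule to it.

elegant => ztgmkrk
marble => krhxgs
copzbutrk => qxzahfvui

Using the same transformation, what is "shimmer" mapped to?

xkssony

Looking at the pairs, the operation is to shift every letter 6 places forward in the alphabet (wrapping around), then reverse the string.
For "shimmer", step one produces "ynosskx"; step two turns that into "xkssony".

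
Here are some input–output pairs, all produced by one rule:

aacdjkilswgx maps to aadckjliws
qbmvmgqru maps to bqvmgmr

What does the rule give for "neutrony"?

Rule — swap each adjacent pair of characters (1↔2, 3↔4, ...), then delete the last 2 characters.
"neutrony" → "entuoryn" → "entuor".

entuor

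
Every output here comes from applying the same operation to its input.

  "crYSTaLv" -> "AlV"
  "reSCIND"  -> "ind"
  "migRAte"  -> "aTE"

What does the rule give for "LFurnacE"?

ACe

The rule is to flip the case of every letter, then keep only the last 3 characters.
Working it through for "LFurnacE": intermediate "lfURNACe", final "ACe".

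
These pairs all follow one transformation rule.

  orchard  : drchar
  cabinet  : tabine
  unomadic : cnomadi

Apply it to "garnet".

tarne

What's happening: swap the first and last characters, then delete the last character.
Applying both steps to "garnet": "tarneg", then "tarne".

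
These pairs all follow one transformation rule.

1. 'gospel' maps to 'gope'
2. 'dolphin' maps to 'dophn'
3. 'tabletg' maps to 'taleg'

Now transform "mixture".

Rule — double every character, then keep one character in every 3, starting at position 1 (positions 1st, 4th, 7th, ...).
For "mixture", step one produces "mmiixxttuurree"; step two turns that into "mitue".
(Check on "dolphin": → "ddoollpphhiinn" → "dophn" ✓)

mitue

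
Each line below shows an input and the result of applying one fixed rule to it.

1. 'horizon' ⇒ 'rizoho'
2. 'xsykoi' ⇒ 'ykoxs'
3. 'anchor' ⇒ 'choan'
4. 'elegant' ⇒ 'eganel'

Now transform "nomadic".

madino

Looking at the pairs, the operation is to delete the last character, then move the first 2 characters to the end (rotate left by 2).
Working it through for "nomadic": intermediate "nomadi", final "madino".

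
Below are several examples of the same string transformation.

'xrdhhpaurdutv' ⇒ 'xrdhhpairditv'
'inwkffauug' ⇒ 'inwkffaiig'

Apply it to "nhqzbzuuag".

Each output is the input with this applied: replace every "u" with "i".
"nhqzbzuuag" → "nhqzbziiag".

nhqzbziiag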